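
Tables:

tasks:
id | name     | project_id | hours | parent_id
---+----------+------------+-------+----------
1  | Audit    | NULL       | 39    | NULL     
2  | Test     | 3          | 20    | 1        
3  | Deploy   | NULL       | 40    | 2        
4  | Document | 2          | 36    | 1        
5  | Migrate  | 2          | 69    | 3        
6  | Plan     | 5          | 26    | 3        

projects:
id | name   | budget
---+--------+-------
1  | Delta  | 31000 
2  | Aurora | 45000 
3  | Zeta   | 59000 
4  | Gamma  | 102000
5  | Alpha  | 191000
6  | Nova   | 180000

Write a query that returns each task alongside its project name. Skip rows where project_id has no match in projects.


INNER JOIN keeps only tasks rows whose project_id matches an id in projects. Walk through each task:
  - task 1 (Audit): project_id=NULL, no match -> dropped
  - task 2 (Test): project_id=3 -> matches Zeta
  - task 3 (Deploy): project_id=NULL, no match -> dropped
  - task 4 (Document): project_id=2 -> matches Aurora
  - task 5 (Migrate): project_id=2 -> matches Aurora
  - task 6 (Plan): project_id=5 -> matches Alpha
So 2 of 6 rows are dropped.

SQL:
SELECT a.name, b.name AS project
FROM tasks a
INNER JOIN projects b ON a.project_id = b.id

Result:
name     | project
---------+--------
Test     | Zeta   
Document | Aurora 
Migrate  | Aurora 
Plan     | Alpha  


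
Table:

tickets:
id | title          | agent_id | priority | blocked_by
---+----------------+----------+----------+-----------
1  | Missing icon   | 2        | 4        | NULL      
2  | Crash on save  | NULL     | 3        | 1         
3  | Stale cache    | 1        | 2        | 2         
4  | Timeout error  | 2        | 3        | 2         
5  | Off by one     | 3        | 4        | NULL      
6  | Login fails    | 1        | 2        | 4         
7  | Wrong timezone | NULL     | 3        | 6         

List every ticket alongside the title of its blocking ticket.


This is a self-join: tickets is joined to a second copy of itself, matching each row's blocked_by to another row's id. Use LEFT JOIN so rows with blocked_by=NULL are kept.
  - ticket 1 (Missing icon): blocked_by=NULL -> NULL
  - ticket 2 (Crash on save): blocked_by=1 -> Missing icon
  - ticket 3 (Stale cache): blocked_by=2 -> Crash on save
  - ticket 4 (Timeout error): blocked_by=2 -> Crash on save
  - ticket 5 (Off by one): blocked_by=NULL -> NULL
  - ticket 6 (Login fails): blocked_by=4 -> Timeout error
  - ticket 7 (Wrong timezone): blocked_by=6 -> Login fails

SQL:
SELECT a.title AS item, b.title AS blocked_by
FROM tickets a
LEFT JOIN tickets b ON a.blocked_by = b.id

Result:
item           | blocked_by   
---------------+--------------
Missing icon   | NULL         
Crash on save  | Missing icon 
Stale cache    | Crash on save
Timeout error  | Crash on save
Off by one     | NULL         
Login fails    | Timeout error
Wrong timezone | Login fails  


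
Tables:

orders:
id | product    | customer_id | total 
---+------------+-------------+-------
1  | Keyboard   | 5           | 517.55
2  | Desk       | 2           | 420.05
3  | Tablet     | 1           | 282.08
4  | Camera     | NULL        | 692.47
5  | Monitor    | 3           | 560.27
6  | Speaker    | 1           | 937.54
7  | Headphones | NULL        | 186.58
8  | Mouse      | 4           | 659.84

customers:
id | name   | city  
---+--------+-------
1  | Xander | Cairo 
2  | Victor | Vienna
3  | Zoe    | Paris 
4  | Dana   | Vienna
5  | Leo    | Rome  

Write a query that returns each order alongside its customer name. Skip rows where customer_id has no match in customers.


INNER JOIN keeps only orders rows whose customer_id matches an id in customers. Walk through each order:
  - order 1 (Keyboard): customer_id=5 -> matches Leo
  - order 2 (Desk): customer_id=2 -> matches Victor
  - order 3 (Tablet): customer_id=1 -> matches Xander
  - order 4 (Camera): customer_id=NULL, no match -> dropped
  - order 5 (Monitor): customer_id=3 -> matches Zoe
  - order 6 (Speaker): customer_id=1 -> matches Xander
  - order 7 (Headphones): customer_id=NULL, no match -> dropped
  - order 8 (Mouse): customer_id=4 -> matches Dana
So 2 of 8 rows are dropped.

SQL:
SELECT a.product, b.name AS customer
FROM orders a
INNER JOIN customers b ON a.customer_id = b.id

Result:
product  | customer
---------+---------
Keyboard | Leo     
Desk     | Victor  
Tablet   | Xander  
Monitor  | Zoe     
Speaker  | Xander  
Mouse    | Dana    


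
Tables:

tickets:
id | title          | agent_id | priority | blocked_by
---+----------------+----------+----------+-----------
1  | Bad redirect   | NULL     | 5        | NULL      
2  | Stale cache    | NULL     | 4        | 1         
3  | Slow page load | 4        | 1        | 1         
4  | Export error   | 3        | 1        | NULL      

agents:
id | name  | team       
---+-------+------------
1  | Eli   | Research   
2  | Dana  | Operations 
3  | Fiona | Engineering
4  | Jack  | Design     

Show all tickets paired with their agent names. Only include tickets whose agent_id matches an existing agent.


INNER JOIN keeps only tickets rows whose agent_id matches an id in agents. Walk through each ticket:
  - ticket 1 (Bad redirect): agent_id=NULL, no match -> dropped
  - ticket 2 (Stale cache): agent_id=NULL, no match -> dropped
  - ticket 3 (Slow page load): agent_id=4 -> matches Jack
  - ticket 4 (Export error): agent_id=3 -> matches Fiona
So 2 of 4 rows are dropped.

SQL:
SELECT a.title, b.name AS agent
FROM tickets a
INNER JOIN agents b ON a.agent_id = b.id

Result:
title          | agent
---------------+------
Slow page load | Jack 
Export error   | Fiona


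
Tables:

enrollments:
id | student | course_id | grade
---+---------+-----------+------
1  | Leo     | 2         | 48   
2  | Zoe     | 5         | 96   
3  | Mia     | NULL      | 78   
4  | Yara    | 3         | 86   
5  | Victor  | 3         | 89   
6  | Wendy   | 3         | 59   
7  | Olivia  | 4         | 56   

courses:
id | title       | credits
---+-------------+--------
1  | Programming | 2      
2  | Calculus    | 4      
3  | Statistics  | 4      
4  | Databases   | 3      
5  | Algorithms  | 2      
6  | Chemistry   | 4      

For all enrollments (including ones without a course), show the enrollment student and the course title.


LEFT JOIN keeps every row from enrollments (the left table); where course_id has no match in courses, the course columns become NULL. Walk through each enrollment:
  - enrollment 1 (Leo): course_id=2 -> matches Calculus
  - enrollment 2 (Zoe): course_id=5 -> matches Algorithms
  - enrollment 3 (Mia): course_id=NULL, no match -> kept with NULL
  - enrollment 4 (Yara): course_id=3 -> matches Statistics
  - enrollment 5 (Victor): course_id=3 -> matches Statistics
  - enrollment 6 (Wendy): course_id=3 -> matches Statistics
  - enrollment 7 (Olivia): course_id=4 -> matches Databases
All 7 rows appear; 1 has NULL course.

SQL:
SELECT a.student, b.title AS course
FROM enrollments a
LEFT JOIN courses b ON a.course_id = b.id

Result:
student | course    
--------+-----------
Leo     | Calculus  
Zoe     | Algorithms
Mia     | NULL      
Yara    | Statistics
Victor  | Statistics
Wendy   | Statistics
Olivia  | Databases 


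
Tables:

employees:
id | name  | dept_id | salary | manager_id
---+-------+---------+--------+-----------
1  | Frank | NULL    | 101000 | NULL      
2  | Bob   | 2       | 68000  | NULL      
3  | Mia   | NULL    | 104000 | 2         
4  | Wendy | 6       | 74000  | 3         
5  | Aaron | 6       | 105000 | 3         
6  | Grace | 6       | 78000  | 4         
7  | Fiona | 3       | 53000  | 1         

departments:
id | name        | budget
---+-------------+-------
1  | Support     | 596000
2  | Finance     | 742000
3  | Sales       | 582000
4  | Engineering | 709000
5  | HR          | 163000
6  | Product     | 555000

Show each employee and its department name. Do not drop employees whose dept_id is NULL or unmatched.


LEFT JOIN keeps every row from employees (the left table); where dept_id has no match in departments, the department columns become NULL. Walk through each employee:
  - employee 1 (Frank): dept_id=NULL, no match -> kept with NULL
  - employee 2 (Bob): dept_id=2 -> matches Finance
  - employee 3 (Mia): dept_id=NULL, no match -> kept with NULL
  - employee 4 (Wendy): dept_id=6 -> matches Product
  - employee 5 (Aaron): dept_id=6 -> matches Product
  - employee 6 (Grace): dept_id=6 -> matches Product
  - employee 7 (Fiona): dept_id=3 -> matches Sales
All 7 rows appear; 2 have NULL department.

SQL:
SELECT a.name, b.name AS department
FROM employees a
LEFT JOIN departments b ON a.dept_id = b.id

Result:
name  | department
------+-----------
Frank | NULL      
Bob   | Finance   
Mia   | NULL      
Wendy | Product   
Aaron | Product   
Grace | Product   
Fiona | Sales     


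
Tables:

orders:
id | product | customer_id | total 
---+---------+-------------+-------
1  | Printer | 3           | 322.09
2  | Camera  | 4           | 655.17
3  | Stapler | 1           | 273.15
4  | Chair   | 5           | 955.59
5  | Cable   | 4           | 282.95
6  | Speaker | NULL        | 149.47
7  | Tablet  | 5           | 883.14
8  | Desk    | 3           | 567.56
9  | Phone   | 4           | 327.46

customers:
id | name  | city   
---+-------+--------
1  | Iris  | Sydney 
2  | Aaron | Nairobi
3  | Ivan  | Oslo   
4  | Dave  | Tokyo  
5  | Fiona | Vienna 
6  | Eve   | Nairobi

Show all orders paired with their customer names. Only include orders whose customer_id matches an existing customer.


INNER JOIN keeps only orders rows whose customer_id matches an id in customers. Walk through each order:
  - order 1 (Printer): customer_id=3 -> matches Ivan
  - order 2 (Camera): customer_id=4 -> matches Dave
  - order 3 (Stapler): customer_id=1 -> matches Iris
  - order 4 (Chair): customer_id=5 -> matches Fiona
  - order 5 (Cable): customer_id=4 -> matches Dave
  - order 6 (Speaker): customer_id=NULL, no match -> dropped
  - order 7 (Tablet): customer_id=5 -> matches Fiona
  - order 8 (Desk): customer_id=3 -> matches Ivan
  - order 9 (Phone): customer_id=4 -> matches Dave
So 1 of 9 rows is dropped.

SQL:
SELECT a.product, b.name AS customer
FROM orders a
INNER JOIN customers b ON a.customer_id = b.id

Result:
product | customer
--------+---------
Printer | Ivan    
Camera  | Dave    
Stapler | Iris    
Chair   | Fiona   
Cable   | Dave    
Tablet  | Fiona   
Desk    | Ivan    
Phone   | Dave    


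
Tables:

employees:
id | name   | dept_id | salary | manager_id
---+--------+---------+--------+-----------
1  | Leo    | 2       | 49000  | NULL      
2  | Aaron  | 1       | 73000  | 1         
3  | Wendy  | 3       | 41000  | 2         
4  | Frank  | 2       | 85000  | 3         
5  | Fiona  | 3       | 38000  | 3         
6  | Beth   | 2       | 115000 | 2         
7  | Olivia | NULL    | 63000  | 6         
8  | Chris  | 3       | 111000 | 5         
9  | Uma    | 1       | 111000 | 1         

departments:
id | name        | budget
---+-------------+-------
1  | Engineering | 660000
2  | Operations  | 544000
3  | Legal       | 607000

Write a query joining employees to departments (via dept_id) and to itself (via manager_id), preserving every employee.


Two LEFT JOINs from the same base table employees: one to departments via dept_id, one to employees itself via manager_id. Both are LEFT so every employee is preserved.
Match against departments:
  - employee 1 (Leo): dept_id=2 -> matches Operations
  - employee 2 (Aaron): dept_id=1 -> matches Engineering
  - employee 3 (Wendy): dept_id=3 -> matches Legal
  - employee 4 (Frank): dept_id=2 -> matches Operations
  - employee 5 (Fiona): dept_id=3 -> matches Legal
  - employee 6 (Beth): dept_id=2 -> matches Operations
  - employee 7 (Olivia): dept_id=NULL, no match -> kept with NULL
  - employee 8 (Chris): dept_id=3 -> matches Legal
  - employee 9 (Uma): dept_id=1 -> matches Engineering
Match against employees (self):
  - employee 1 (Leo): manager_id=NULL -> NULL
  - employee 2 (Aaron): manager_id=1 -> Leo
  - employee 3 (Wendy): manager_id=2 -> Aaron
  - employee 4 (Frank): manager_id=3 -> Wendy
  - employee 5 (Fiona): manager_id=3 -> Wendy
  - employee 6 (Beth): manager_id=2 -> Aaron
  - employee 7 (Olivia): manager_id=6 -> Beth
  - employee 8 (Chris): manager_id=5 -> Fiona
  - employee 9 (Uma): manager_id=1 -> Leo

SQL:
SELECT a.name, b.name AS department, c.name AS manager
FROM employees a
LEFT JOIN departments b ON a.dept_id = b.id
LEFT JOIN employees c ON a.manager_id = c.id

Result:
name   | department  | manager
-------+-------------+--------
Leo    | Operations  | NULL   
Aaron  | Engineering | Leo    
Wendy  | Legal       | Aaron  
Frank  | Operations  | Wendy  
Fiona  | Legal       | Wendy  
Beth   | Operations  | Aaron  
Olivia | NULL        | Beth   
Chris  | Legal       | Fiona  
Uma    | Engineering | Leo    


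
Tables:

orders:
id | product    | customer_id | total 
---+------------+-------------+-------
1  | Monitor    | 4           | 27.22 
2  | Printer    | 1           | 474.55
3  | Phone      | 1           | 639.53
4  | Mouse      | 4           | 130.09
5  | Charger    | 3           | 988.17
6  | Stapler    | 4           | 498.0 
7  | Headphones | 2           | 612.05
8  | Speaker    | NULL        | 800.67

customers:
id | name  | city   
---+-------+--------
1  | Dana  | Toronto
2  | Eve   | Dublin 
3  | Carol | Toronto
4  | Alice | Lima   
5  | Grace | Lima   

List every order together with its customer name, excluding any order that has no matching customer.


INNER JOIN keeps only orders rows whose customer_id matches an id in customers. Walk through each order:
  - order 1 (Monitor): customer_id=4 -> matches Alice
  - order 2 (Printer): customer_id=1 -> matches Dana
  - order 3 (Phone): customer_id=1 -> matches Dana
  - order 4 (Mouse): customer_id=4 -> matches Alice
  - order 5 (Charger): customer_id=3 -> matches Carol
  - order 6 (Stapler): customer_id=4 -> matches Alice
  - order 7 (Headphones): customer_id=2 -> matches Eve
  - order 8 (Speaker): customer_id=NULL, no match -> dropped
So 1 of 8 rows is dropped.

SQL:
SELECT a.product, b.name AS customer
FROM orders a
INNER JOIN customers b ON a.customer_id = b.id

Result:
product    | customer
-----------+---------
Monitor    | Alice   
Printer    | Dana    
Phone      | Dana    
Mouse      | Alice   
Charger    | Carol   
Stapler    | Alice   
Headphones | Eve     


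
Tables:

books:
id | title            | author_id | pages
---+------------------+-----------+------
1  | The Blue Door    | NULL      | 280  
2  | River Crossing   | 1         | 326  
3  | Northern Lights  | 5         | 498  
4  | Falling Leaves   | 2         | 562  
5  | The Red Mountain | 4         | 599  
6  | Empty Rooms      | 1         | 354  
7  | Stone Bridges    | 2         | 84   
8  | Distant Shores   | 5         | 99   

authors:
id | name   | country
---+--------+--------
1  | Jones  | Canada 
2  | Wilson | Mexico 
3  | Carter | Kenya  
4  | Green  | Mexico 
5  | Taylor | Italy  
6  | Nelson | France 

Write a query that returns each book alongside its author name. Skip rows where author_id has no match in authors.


INNER JOIN keeps only books rows whose author_id matches an id in authors. Walk through each book:
  - book 1 (The Blue Door): author_id=NULL, no match -> dropped
  - book 2 (River Crossing): author_id=1 -> matches Jones
  - book 3 (Northern Lights): author_id=5 -> matches Taylor
  - book 4 (Falling Leaves): author_id=2 -> matches Wilson
  - book 5 (The Red Mountain): author_id=4 -> matches Green
  - book 6 (Empty Rooms): author_id=1 -> matches Jones
  - book 7 (Stone Bridges): author_id=2 -> matches Wilson
  - book 8 (Distant Shores): author_id=5 -> matches Taylor
So 1 of 8 rows is dropped.

SQL:
SELECT a.title, b.name AS author
FROM books a
INNER JOIN authors b ON a.author_id = b.id

Result:
title            | author
-----------------+-------
River Crossing   | Jones 
Northern Lights  | Taylor
Falling Leaves   | Wilson
The Red Mountain | Green 
Empty Rooms      | Jones 
Stone Bridges    | Wilson
Distant Shores   | Taylor


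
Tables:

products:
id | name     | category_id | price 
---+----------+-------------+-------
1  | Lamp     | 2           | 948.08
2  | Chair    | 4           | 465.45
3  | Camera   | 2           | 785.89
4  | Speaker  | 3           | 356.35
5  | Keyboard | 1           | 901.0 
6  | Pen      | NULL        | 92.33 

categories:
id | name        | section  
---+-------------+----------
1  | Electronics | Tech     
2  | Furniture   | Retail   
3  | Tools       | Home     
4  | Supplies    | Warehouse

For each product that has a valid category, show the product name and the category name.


INNER JOIN keeps only products rows whose category_id matches an id in categories. Walk through each product:
  - product 1 (Lamp): category_id=2 -> matches Furniture
  - product 2 (Chair): category_id=4 -> matches Supplies
  - product 3 (Camera): category_id=2 -> matches Furniture
  - product 4 (Speaker): category_id=3 -> matches Tools
  - product 5 (Keyboard): category_id=1 -> matches Electronics
  - product 6 (Pen): category_id=NULL, no match -> dropped
So 1 of 6 rows is dropped.

SQL:
SELECT a.name, b.name AS category
FROM products a
INNER JOIN categories b ON a.category_id = b.id

Result:
name     | category   
---------+------------
Lamp     | Furniture  
Chair    | Supplies   
Camera   | Furniture  
Speaker  | Tools      
Keyboard | Electronics


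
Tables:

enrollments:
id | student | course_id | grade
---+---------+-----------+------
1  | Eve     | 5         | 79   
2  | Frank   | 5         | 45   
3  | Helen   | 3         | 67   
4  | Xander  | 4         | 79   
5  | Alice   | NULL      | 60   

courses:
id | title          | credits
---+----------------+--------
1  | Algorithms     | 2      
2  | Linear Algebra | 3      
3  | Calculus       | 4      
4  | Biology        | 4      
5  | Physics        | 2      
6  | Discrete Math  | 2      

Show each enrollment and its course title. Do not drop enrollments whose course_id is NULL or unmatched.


LEFT JOIN keeps every row from enrollments (the left table); where course_id has no match in courses, the course columns become NULL. Walk through each enrollment:
  - enrollment 1 (Eve): course_id=5 -> matches Physics
  - enrollment 2 (Frank): course_id=5 -> matches Physics
  - enrollment 3 (Helen): course_id=3 -> matches Calculus
  - enrollment 4 (Xander): course_id=4 -> matches Biology
  - enrollment 5 (Alice): course_id=NULL, no match -> kept with NULL
All 5 rows appear; 1 has NULL course.

SQL:
SELECT a.student, b.title AS course
FROM enrollments a
LEFT JOIN courses b ON a.course_id = b.id

Result:
student | course  
--------+---------
Eve     | Physics 
Frank   | Physics 
Helen   | Calculus
Xander  | Biology 
Alice   | NULL    


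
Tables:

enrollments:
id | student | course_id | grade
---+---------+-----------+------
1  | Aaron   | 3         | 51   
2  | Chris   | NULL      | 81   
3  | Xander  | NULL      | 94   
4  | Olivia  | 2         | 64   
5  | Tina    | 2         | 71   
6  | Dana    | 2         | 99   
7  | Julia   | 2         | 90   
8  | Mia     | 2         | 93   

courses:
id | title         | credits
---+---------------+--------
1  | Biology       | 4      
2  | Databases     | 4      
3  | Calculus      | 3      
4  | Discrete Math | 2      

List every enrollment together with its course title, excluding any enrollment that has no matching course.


INNER JOIN keeps only enrollments rows whose course_id matches an id in courses. Walk through each enrollment:
  - enrollment 1 (Aaron): course_id=3 -> matches Calculus
  - enrollment 2 (Chris): course_id=NULL, no match -> dropped
  - enrollment 3 (Xander): course_id=NULL, no match -> dropped
  - enrollment 4 (Olivia): course_id=2 -> matches Databases
  - enrollment 5 (Tina): course_id=2 -> matches Databases
  - enrollment 6 (Dana): course_id=2 -> matches Databases
  - enrollment 7 (Julia): course_id=2 -> matches Databases
  - enrollment 8 (Mia): course_id=2 -> matches Databases
So 2 of 8 rows are dropped.

SQL:
SELECT a.student, b.title AS course
FROM enrollments a
INNER JOIN courses b ON a.course_id = b.id

Result:
student | course   
--------+----------
Aaron   | Calculus 
Olivia  | Databases
Tina    | Databases
Dana    | Databases
Julia   | Databases
Mia     | Databases


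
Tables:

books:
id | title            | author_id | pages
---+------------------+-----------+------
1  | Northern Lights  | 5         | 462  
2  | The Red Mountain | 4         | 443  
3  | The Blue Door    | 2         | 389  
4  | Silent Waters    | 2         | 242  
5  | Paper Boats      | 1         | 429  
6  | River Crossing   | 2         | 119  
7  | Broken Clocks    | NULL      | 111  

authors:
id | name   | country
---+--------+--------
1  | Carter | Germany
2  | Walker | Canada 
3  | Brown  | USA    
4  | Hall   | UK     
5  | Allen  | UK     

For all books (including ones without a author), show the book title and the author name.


LEFT JOIN keeps every row from books (the left table); where author_id has no match in authors, the author columns become NULL. Walk through each book:
  - book 1 (Northern Lights): author_id=5 -> matches Allen
  - book 2 (The Red Mountain): author_id=4 -> matches Hall
  - book 3 (The Blue Door): author_id=2 -> matches Walker
  - book 4 (Silent Waters): author_id=2 -> matches Walker
  - book 5 (Paper Boats): author_id=1 -> matches Carter
  - book 6 (River Crossing): author_id=2 -> matches Walker
  - book 7 (Broken Clocks): author_id=NULL, no match -> kept with NULL
All 7 rows appear; 1 has NULL author.

SQL:
SELECT a.title, b.name AS author
FROM books a
LEFT JOIN authors b ON a.author_id = b.id

Result:
title            | author
-----------------+-------
Northern Lights  | Allen 
The Red Mountain | Hall  
The Blue Door    | Walker
Silent Waters    | Walker
Paper Boats      | Carter
River Crossing   | Walker
Broken Clocks    | NULL  


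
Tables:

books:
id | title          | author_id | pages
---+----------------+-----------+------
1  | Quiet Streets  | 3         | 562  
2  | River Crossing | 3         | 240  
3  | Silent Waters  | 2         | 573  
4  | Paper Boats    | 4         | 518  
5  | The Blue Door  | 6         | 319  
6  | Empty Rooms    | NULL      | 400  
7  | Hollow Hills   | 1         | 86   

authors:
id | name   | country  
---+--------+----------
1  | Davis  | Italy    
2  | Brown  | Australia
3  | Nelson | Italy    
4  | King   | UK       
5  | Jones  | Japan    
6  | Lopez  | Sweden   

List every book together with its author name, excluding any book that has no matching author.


INNER JOIN keeps only books rows whose author_id matches an id in authors. Walk through each book:
  - book 1 (Quiet Streets): author_id=3 -> matches Nelson
  - book 2 (River Crossing): author_id=3 -> matches Nelson
  - book 3 (Silent Waters): author_id=2 -> matches Brown
  - book 4 (Paper Boats): author_id=4 -> matches King
  - book 5 (The Blue Door): author_id=6 -> matches Lopez
  - book 6 (Empty Rooms): author_id=NULL, no match -> dropped
  - book 7 (Hollow Hills): author_id=1 -> matches Davis
So 1 of 7 rows is dropped.

SQL:
SELECT a.title, b.name AS author
FROM books a
INNER JOIN authors b ON a.author_id = b.id

Result:
title          | author
---------------+-------
Quiet Streets  | Nelson
River Crossing | Nelson
Silent Waters  | Brown 
Paper Boats    | King  
The Blue Door  | Lopez 
Hollow Hills   | Davis 


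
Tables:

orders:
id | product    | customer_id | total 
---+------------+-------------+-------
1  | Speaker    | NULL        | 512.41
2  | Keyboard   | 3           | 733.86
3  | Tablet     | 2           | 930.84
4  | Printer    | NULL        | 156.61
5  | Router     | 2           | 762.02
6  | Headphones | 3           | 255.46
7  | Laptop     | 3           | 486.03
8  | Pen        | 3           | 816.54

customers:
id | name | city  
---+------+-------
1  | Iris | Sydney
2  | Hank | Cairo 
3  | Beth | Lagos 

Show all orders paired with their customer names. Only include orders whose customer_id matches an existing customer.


INNER JOIN keeps only orders rows whose customer_id matches an id in customers. Walk through each order:
  - order 1 (Speaker): customer_id=NULL, no match -> dropped
  - order 2 (Keyboard): customer_id=3 -> matches Beth
  - order 3 (Tablet): customer_id=2 -> matches Hank
  - order 4 (Printer): customer_id=NULL, no match -> dropped
  - order 5 (Router): customer_id=2 -> matches Hank
  - order 6 (Headphones): customer_id=3 -> matches Beth
  - order 7 (Laptop): customer_id=3 -> matches Beth
  - order 8 (Pen): customer_id=3 -> matches Beth
So 2 of 8 rows are dropped.

SQL:
SELECT a.product, b.name AS customer
FROM orders a
INNER JOIN customers b ON a.customer_id = b.id

Result:
product    | customer
-----------+---------
Keyboard   | Beth    
Tablet     | Hank    
Router     | Hank    
Headphones | Beth    
Laptop     | Beth    
Pen        | Beth    


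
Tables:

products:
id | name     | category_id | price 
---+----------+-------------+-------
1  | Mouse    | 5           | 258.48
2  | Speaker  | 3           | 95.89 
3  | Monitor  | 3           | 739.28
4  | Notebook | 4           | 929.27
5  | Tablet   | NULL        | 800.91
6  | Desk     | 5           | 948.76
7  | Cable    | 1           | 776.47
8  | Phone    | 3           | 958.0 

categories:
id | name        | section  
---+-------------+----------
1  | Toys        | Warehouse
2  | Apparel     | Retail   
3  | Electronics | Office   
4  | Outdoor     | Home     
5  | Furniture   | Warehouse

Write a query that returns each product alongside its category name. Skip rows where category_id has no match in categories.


INNER JOIN keeps only products rows whose category_id matches an id in categories. Walk through each product:
  - product 1 (Mouse): category_id=5 -> matches Furniture
  - product 2 (Speaker): category_id=3 -> matches Electronics
  - product 3 (Monitor): category_id=3 -> matches Electronics
  - product 4 (Notebook): category_id=4 -> matches Outdoor
  - product 5 (Tablet): category_id=NULL, no match -> dropped
  - product 6 (Desk): category_id=5 -> matches Furniture
  - product 7 (Cable): category_id=1 -> matches Toys
  - product 8 (Phone): category_id=3 -> matches Electronics
So 1 of 8 rows is dropped.

SQL:
SELECT a.name, b.name AS category
FROM products a
INNER JOIN categories b ON a.category_id = b.id

Result:
name     | category   
---------+------------
Mouse    | Furniture  
Speaker  | Electronics
Monitor  | Electronics
Notebook | Outdoor    
Desk     | Furniture  
Cable    | Toys       
Phone    | Electronics


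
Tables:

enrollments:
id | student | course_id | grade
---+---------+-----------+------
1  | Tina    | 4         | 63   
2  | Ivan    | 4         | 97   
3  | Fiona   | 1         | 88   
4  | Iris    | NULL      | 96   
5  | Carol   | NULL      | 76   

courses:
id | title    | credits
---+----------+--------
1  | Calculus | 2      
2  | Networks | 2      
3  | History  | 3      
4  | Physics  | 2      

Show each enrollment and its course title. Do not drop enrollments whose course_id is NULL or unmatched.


LEFT JOIN keeps every row from enrollments (the left table); where course_id has no match in courses, the course columns become NULL. Walk through each enrollment:
  - enrollment 1 (Tina): course_id=4 -> matches Physics
  - enrollment 2 (Ivan): course_id=4 -> matches Physics
  - enrollment 3 (Fiona): course_id=1 -> matches Calculus
  - enrollment 4 (Iris): course_id=NULL, no match -> kept with NULL
  - enrollment 5 (Carol): course_id=NULL, no match -> kept with NULL
All 5 rows appear; 2 have NULL course.

SQL:
SELECT a.student, b.title AS course
FROM enrollments a
LEFT JOIN courses b ON a.course_id = b.id

Result:
student | course  
--------+---------
Tina    | Physics 
Ivan    | Physics 
Fiona   | Calculus
Iris    | NULL    
Carol   | NULL    


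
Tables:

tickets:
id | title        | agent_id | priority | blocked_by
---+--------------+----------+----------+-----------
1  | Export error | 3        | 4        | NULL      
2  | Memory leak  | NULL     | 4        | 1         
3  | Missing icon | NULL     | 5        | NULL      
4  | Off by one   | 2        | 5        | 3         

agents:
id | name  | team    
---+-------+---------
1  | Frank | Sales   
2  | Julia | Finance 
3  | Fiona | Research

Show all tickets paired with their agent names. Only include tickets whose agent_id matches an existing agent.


INNER JOIN keeps only tickets rows whose agent_id matches an id in agents. Walk through each ticket:
  - ticket 1 (Export error): agent_id=3 -> matches Fiona
  - ticket 2 (Memory leak): agent_id=NULL, no match -> dropped
  - ticket 3 (Missing icon): agent_id=NULL, no match -> dropped
  - ticket 4 (Off by one): agent_id=2 -> matches Julia
So 2 of 4 rows are dropped.

SQL:
SELECT a.title, b.name AS agent
FROM tickets a
INNER JOIN agents b ON a.agent_id = b.id

Result:
title        | agent
-------------+------
Export error | Fiona
Off by one   | Julia


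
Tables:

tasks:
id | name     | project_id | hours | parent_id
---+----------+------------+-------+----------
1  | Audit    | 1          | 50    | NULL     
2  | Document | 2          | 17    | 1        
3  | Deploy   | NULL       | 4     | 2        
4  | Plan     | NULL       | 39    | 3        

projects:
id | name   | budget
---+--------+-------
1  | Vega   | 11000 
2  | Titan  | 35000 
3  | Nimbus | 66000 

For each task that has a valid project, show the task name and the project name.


INNER JOIN keeps only tasks rows whose project_id matches an id in projects. Walk through each task:
  - task 1 (Audit): project_id=1 -> matches Vega
  - task 2 (Document): project_id=2 -> matches Titan
  - task 3 (Deploy): project_id=NULL, no match -> dropped
  - task 4 (Plan): project_id=NULL, no match -> dropped
So 2 of 4 rows are dropped.

SQL:
SELECT a.name, b.name AS project
FROM tasks a
INNER JOIN projects b ON a.project_id = b.id

Result:
name     | project
---------+--------
Audit    | Vega   
Document | Titan  


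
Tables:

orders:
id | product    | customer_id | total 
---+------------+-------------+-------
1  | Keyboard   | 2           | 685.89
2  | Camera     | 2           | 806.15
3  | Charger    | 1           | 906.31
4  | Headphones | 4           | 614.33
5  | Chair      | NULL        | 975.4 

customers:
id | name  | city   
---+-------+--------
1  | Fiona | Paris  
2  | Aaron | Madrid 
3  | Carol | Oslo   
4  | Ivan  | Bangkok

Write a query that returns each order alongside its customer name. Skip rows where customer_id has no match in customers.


INNER JOIN keeps only orders rows whose customer_id matches an id in customers. Walk through each order:
  - order 1 (Keyboard): customer_id=2 -> matches Aaron
  - order 2 (Camera): customer_id=2 -> matches Aaron
  - order 3 (Charger): customer_id=1 -> matches Fiona
  - order 4 (Headphones): customer_id=4 -> matches Ivan
  - order 5 (Chair): customer_id=NULL, no match -> dropped
So 1 of 5 rows is dropped.

SQL:
SELECT a.product, b.name AS customer
FROM orders a
INNER JOIN customers b ON a.customer_id = b.id

Result:
product    | customer
-----------+---------
Keyboard   | Aaron   
Camera     | Aaron   
Charger    | Fiona   
Headphones | Ivan    


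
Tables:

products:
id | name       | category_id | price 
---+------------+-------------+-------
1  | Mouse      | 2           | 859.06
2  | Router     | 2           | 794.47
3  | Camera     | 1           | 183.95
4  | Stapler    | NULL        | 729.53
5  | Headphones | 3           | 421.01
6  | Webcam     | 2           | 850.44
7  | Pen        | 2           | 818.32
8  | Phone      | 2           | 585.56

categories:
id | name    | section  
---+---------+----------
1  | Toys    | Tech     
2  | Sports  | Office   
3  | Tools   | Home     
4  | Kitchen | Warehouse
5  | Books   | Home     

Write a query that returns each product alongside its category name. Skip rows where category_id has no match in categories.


INNER JOIN keeps only products rows whose category_id matches an id in categories. Walk through each product:
  - product 1 (Mouse): category_id=2 -> matches Sports
  - product 2 (Router): category_id=2 -> matches Sports
  - product 3 (Camera): category_id=1 -> matches Toys
  - product 4 (Stapler): category_id=NULL, no match -> dropped
  - product 5 (Headphones): category_id=3 -> matches Tools
  - product 6 (Webcam): category_id=2 -> matches Sports
  - product 7 (Pen): category_id=2 -> matches Sports
  - product 8 (Phone): category_id=2 -> matches Sports
So 1 of 8 rows is dropped.

SQL:
SELECT a.name, b.name AS category
FROM products a
INNER JOIN categories b ON a.category_id = b.id

Result:
name       | category
-----------+---------
Mouse      | Sports  
Router     | Sports  
Camera     | Toys    
Headphones | Tools   
Webcam     | Sports  
Pen        | Sports  
Phone      | Sports  


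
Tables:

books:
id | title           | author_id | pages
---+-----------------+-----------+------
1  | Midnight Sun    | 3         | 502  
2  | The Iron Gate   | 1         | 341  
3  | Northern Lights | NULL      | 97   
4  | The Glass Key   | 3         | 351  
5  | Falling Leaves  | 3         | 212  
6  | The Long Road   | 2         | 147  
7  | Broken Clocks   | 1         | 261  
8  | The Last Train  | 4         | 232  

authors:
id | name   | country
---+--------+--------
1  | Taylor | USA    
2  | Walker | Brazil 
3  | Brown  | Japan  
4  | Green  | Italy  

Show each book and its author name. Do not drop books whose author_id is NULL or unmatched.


LEFT JOIN keeps every row from books (the left table); where author_id has no match in authors, the author columns become NULL. Walk through each book:
  - book 1 (Midnight Sun): author_id=3 -> matches Brown
  - book 2 (The Iron Gate): author_id=1 -> matches Taylor
  - book 3 (Northern Lights): author_id=NULL, no match -> kept with NULL
  - book 4 (The Glass Key): author_id=3 -> matches Brown
  - book 5 (Falling Leaves): author_id=3 -> matches Brown
  - book 6 (The Long Road): author_id=2 -> matches Walker
  - book 7 (Broken Clocks): author_id=1 -> matches Taylor
  - book 8 (The Last Train): author_id=4 -> matches Green
All 8 rows appear; 1 has NULL author.

SQL:
SELECT a.title, b.name AS author
FROM books a
LEFT JOIN authors b ON a.author_id = b.id

Result:
title           | author
----------------+-------
Midnight Sun    | Brown 
The Iron Gate   | Taylor
Northern Lights | NULL  
The Glass Key   | Brown 
Falling Leaves  | Brown 
The Long Road   | Walker
Broken Clocks   | Taylor
The Last Train  | Green 


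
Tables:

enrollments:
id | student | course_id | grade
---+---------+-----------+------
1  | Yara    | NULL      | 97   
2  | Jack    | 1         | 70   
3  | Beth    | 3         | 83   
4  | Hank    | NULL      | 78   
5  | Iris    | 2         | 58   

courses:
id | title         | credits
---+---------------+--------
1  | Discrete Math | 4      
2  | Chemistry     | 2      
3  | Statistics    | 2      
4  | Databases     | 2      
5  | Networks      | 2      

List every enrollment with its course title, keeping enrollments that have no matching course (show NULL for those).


LEFT JOIN keeps every row from enrollments (the left table); where course_id has no match in courses, the course columns become NULL. Walk through each enrollment:
  - enrollment 1 (Yara): course_id=NULL, no match -> kept with NULL
  - enrollment 2 (Jack): course_id=1 -> matches Discrete Math
  - enrollment 3 (Beth): course_id=3 -> matches Statistics
  - enrollment 4 (Hank): course_id=NULL, no match -> kept with NULL
  - enrollment 5 (Iris): course_id=2 -> matches Chemistry
All 5 rows appear; 2 have NULL course.

SQL:
SELECT a.student, b.title AS course
FROM enrollments a
LEFT JOIN courses b ON a.course_id = b.id

Result:
student | course       
--------+--------------
Yara    | NULL         
Jack    | Discrete Math
Beth    | Statistics   
Hank    | NULL         
Iris    | Chemistry    


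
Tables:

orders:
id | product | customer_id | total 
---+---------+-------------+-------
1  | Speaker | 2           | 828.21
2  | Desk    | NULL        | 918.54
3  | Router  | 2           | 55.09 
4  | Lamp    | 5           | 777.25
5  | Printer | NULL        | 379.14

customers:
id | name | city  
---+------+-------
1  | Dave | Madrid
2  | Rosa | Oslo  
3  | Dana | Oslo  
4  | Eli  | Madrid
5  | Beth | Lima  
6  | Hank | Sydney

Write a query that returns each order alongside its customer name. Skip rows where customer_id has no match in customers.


INNER JOIN keeps only orders rows whose customer_id matches an id in customers. Walk through each order:
  - order 1 (Speaker): customer_id=2 -> matches Rosa
  - order 2 (Desk): customer_id=NULL, no match -> dropped
  - order 3 (Router): customer_id=2 -> matches Rosa
  - order 4 (Lamp): customer_id=5 -> matches Beth
  - order 5 (Printer): customer_id=NULL, no match -> dropped
So 2 of 5 rows are dropped.

SQL:
SELECT a.product, b.name AS customer
FROM orders a
INNER JOIN customers b ON a.customer_id = b.id

Result:
product | customer
--------+---------
Speaker | Rosa    
Router  | Rosa    
Lamp    | Beth    


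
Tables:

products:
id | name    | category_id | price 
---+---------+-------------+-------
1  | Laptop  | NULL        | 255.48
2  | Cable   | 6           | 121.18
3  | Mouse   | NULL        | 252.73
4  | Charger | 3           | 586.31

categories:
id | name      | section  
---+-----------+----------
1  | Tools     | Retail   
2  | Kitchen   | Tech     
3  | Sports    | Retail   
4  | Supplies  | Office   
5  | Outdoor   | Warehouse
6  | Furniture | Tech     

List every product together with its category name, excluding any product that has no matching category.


INNER JOIN keeps only products rows whose category_id matches an id in categories. Walk through each product:
  - product 1 (Laptop): category_id=NULL, no match -> dropped
  - product 2 (Cable): category_id=6 -> matches Furniture
  - product 3 (Mouse): category_id=NULL, no match -> dropped
  - product 4 (Charger): category_id=3 -> matches Sports
So 2 of 4 rows are dropped.

SQL:
SELECT a.name, b.name AS category
FROM products a
INNER JOIN categories b ON a.category_id = b.id

Result:
name    | category 
--------+----------
Cable   | Furniture
Charger | Sports   


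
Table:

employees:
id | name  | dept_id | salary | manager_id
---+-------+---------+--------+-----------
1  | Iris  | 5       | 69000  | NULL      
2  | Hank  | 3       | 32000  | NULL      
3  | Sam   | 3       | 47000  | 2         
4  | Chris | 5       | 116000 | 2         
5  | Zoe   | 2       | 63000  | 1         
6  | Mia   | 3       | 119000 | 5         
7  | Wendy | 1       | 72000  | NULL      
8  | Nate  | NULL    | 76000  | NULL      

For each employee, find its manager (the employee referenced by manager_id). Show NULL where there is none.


This is a self-join: employees is joined to a second copy of itself, matching each row's manager_id to another row's id. Use LEFT JOIN so rows with manager_id=NULL are kept.
  - employee 1 (Iris): manager_id=NULL -> NULL
  - employee 2 (Hank): manager_id=NULL -> NULL
  - employee 3 (Sam): manager_id=2 -> Hank
  - employee 4 (Chris): manager_id=2 -> Hank
  - employee 5 (Zoe): manager_id=1 -> Iris
  - employee 6 (Mia): manager_id=5 -> Zoe
  - employee 7 (Wendy): manager_id=NULL -> NULL
  - employee 8 (Nate): manager_id=NULL -> NULL

SQL:
SELECT a.name AS item, b.name AS manager
FROM employees a
LEFT JOIN employees b ON a.manager_id = b.id

Result:
item  | manager
------+--------
Iris  | NULL   
Hank  | NULL   
Sam   | Hank   
Chris | Hank   
Zoe   | Iris   
Mia   | Zoe    
Wendy | NULL   
Nate  | NULL   


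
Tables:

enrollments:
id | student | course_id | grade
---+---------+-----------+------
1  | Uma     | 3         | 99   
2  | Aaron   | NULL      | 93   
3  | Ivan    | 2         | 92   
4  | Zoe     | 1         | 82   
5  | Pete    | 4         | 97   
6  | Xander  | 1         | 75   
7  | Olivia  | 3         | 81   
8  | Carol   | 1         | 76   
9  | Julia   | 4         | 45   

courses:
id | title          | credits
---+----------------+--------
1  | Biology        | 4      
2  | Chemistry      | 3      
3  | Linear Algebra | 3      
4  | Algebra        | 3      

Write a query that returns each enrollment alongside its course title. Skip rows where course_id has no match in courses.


INNER JOIN keeps only enrollments rows whose course_id matches an id in courses. Walk through each enrollment:
  - enrollment 1 (Uma): course_id=3 -> matches Linear Algebra
  - enrollment 2 (Aaron): course_id=NULL, no match -> dropped
  - enrollment 3 (Ivan): course_id=2 -> matches Chemistry
  - enrollment 4 (Zoe): course_id=1 -> matches Biology
  - enrollment 5 (Pete): course_id=4 -> matches Algebra
  - enrollment 6 (Xander): course_id=1 -> matches Biology
  - enrollment 7 (Olivia): course_id=3 -> matches Linear Algebra
  - enrollment 8 (Carol): course_id=1 -> matches Biology
  - enrollment 9 (Julia): course_id=4 -> matches Algebra
So 1 of 9 rows is dropped.

SQL:
SELECT a.student, b.title AS course
FROM enrollments a
INNER JOIN courses b ON a.course_id = b.id

Result:
student | course        
--------+---------------
Uma     | Linear Algebra
Ivan    | Chemistry     
Zoe     | Biology       
Pete    | Algebra       
Xander  | Biology       
Olivia  | Linear Algebra
Carol   | Biology       
Julia   | Algebra       
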